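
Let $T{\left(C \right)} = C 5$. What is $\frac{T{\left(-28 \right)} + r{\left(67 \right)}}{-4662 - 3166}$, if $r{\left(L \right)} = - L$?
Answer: $\frac{207}{7828} \approx 0.026444$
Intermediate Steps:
$T{\left(C \right)} = 5 C$
$\frac{T{\left(-28 \right)} + r{\left(67 \right)}}{-4662 - 3166} = \frac{5 \left(-28\right) - 67}{-4662 - 3166} = \frac{-140 - 67}{-7828} = \left(-207\right) \left(- \frac{1}{7828}\right) = \frac{207}{7828}$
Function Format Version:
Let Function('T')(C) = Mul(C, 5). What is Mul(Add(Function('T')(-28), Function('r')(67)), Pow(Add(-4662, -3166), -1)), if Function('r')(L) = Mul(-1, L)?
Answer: Rational(207, 7828) ≈ 0.026444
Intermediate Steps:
Function('T')(C) = Mul(5, C)
Mul(Add(Function('T')(-28), Function('r')(67)), Pow(Add(-4662, -3166), -1)) = Mul(Add(Mul(5, -28), Mul(-1, 67)), Pow(Add(-4662, -3166), -1)) = Mul(Add(-140, -67), Pow(-7828, -1)) = Mul(-207, Rational(-1, 7828)) = Rational(207, 7828)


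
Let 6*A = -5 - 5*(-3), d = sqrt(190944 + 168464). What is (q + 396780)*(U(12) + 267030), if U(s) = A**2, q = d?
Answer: 317859796700/3 + 9613180*sqrt(22463)/9 ≈ 1.0611e+11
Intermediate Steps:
d = 4*sqrt(22463) (d = sqrt(359408) = 4*sqrt(22463) ≈ 599.51)
q = 4*sqrt(22463) ≈ 599.51
A = 5/3 (A = (-5 - 5*(-3))/6 = (-5 + 15)/6 = (1/6)*10 = 5/3 ≈ 1.6667)
U(s) = 25/9 (U(s) = (5/3)**2 = 25/9)
(q + 396780)*(U(12) + 267030) = (4*sqrt(22463) + 396780)*(25/9 + 267030) = (396780 + 4*sqrt(22463))*(2403295/9) = 317859796700/3 + 9613180*sqrt(22463)/9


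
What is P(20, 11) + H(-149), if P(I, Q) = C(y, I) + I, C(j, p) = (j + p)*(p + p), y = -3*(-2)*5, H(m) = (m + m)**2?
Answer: 90824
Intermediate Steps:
H(m) = 4*m**2 (H(m) = (2*m)**2 = 4*m**2)
y = 30 (y = 6*5 = 30)
C(j, p) = 2*p*(j + p) (C(j, p) = (j + p)*(2*p) = 2*p*(j + p))
P(I, Q) = I + 2*I*(30 + I) (P(I, Q) = 2*I*(30 + I) + I = I + 2*I*(30 + I))
P(20, 11) + H(-149) = 20*(61 + 2*20) + 4*(-149)**2 = 20*(61 + 40) + 4*22201 = 20*101 + 88804 = 2020 + 88804 = 90824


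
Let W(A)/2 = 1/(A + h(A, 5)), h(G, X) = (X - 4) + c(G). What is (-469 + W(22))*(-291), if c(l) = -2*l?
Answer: 955547/7 ≈ 1.3651e+5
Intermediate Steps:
h(G, X) = -4 + X - 2*G (h(G, X) = (X - 4) - 2*G = (-4 + X) - 2*G = -4 + X - 2*G)
W(A) = 2/(1 - A) (W(A) = 2/(A + (-4 + 5 - 2*A)) = 2/(A + (1 - 2*A)) = 2/(1 - A))
(-469 + W(22))*(-291) = (-469 + 2/(1 - 1*22))*(-291) = (-469 + 2/(1 - 22))*(-291) = (-469 + 2/(-21))*(-291) = (-469 + 2*(-1/21))*(-291) = (-469 - 2/21)*(-291) = -9851/21*(-291) = 955547/7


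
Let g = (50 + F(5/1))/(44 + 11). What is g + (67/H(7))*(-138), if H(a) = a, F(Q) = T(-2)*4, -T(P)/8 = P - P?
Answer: -101636/77 ≈ -1319.9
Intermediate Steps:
T(P) = 0 (T(P) = -8*(P - P) = -8*0 = 0)
F(Q) = 0 (F(Q) = 0*4 = 0)
g = 10/11 (g = (50 + 0)/(44 + 11) = 50/55 = 50*(1/55) = 10/11 ≈ 0.90909)
g + (67/H(7))*(-138) = 10/11 + (67/7)*(-138) = 10/11 - 9246/7 = -101636/77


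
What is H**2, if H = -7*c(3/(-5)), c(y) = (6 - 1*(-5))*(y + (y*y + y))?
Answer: 2614689/625 ≈ 4183.5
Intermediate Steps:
c(y) = 11*y**2 + 22*y (c(y) = (6 + 5)*(y + (y**2 + y)) = 11*(y + (y + y**2)) = 11*(y**2 + 2*y) = 11*y**2 + 22*y)
H = 1617/25 (H = -77*3/(-5)*(2 + 3/(-5)) = -77*3*(-1/5)*(2 + 3*(-1/5)) = -77*(-3)*(2 - 3/5)/5 = -77*(-3)*7/(5*5) = -7*(-231/25) = 1617/25 ≈ 64.680)
H**2 = (1617/25)**2 = 2614689/625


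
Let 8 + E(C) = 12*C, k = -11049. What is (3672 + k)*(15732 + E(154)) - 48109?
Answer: -129676753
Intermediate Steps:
E(C) = -8 + 12*C
(3672 + k)*(15732 + E(154)) - 48109 = (3672 - 11049)*(15732 + (-8 + 12*154)) - 48109 = -7377*(15732 + (-8 + 1848)) - 48109 = -7377*(15732 + 1840) - 48109 = -7377*17572 - 48109 = -129628644 - 48109 = -129676753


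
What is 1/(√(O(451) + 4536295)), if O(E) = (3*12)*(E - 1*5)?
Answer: √4552351/4552351 ≈ 0.00046869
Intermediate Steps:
O(E) = -180 + 36*E (O(E) = 36*(E - 5) = 36*(-5 + E) = -180 + 36*E)
1/(√(O(451) + 4536295)) = 1/(√((-180 + 36*451) + 4536295)) = 1/(√((-180 + 16236) + 4536295)) = 1/(√(16056 + 4536295)) = 1/(√4552351) = √4552351/4552351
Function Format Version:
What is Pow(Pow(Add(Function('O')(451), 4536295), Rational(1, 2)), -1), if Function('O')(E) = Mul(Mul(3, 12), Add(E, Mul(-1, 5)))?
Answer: Mul(Rational(1, 4552351), Pow(4552351, Rational(1, 2))) ≈ 0.00046869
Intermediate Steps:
Function('O')(E) = Add(-180, Mul(36, E)) (Function('O')(E) = Mul(36, Add(E, -5)) = Mul(36, Add(-5, E)) = Add(-180, Mul(36, E)))
Pow(Pow(Add(Function('O')(451), 4536295), Rational(1, 2)), -1) = Pow(Pow(Add(Add(-180, Mul(36, 451)), 4536295), Rational(1, 2)), -1) = Pow(Pow(Add(Add(-180, 16236), 4536295), Rational(1, 2)), -1) = Pow(Pow(Add(16056, 4536295), Rational(1, 2)), -1) = Pow(Pow(4552351, Rational(1, 2)), -1) = Mul(Rational(1, 4552351), Pow(4552351, Rational(1, 2)))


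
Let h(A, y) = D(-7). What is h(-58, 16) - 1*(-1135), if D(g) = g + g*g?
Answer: 1177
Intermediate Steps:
D(g) = g + g**2
h(A, y) = 42 (h(A, y) = -7*(1 - 7) = -7*(-6) = 42)
h(-58, 16) - 1*(-1135) = 42 - 1*(-1135) = 42 + 1135 = 1177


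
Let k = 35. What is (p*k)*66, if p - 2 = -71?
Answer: -159390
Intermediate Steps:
p = -69 (p = 2 - 71 = -69)
(p*k)*66 = -69*35*66 = -2415*66 = -159390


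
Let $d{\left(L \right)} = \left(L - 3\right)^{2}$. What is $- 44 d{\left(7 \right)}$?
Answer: $-704$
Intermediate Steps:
$d{\left(L \right)} = \left(-3 + L\right)^{2}$
$- 44 d{\left(7 \right)} = - 44 \left(-3 + 7\right)^{2} = - 44 \cdot 4^{2} = \left(-44\right) 16 = -704$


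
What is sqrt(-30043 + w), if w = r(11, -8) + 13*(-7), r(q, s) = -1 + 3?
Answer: 18*I*sqrt(93) ≈ 173.59*I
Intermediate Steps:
r(q, s) = 2
w = -89 (w = 2 + 13*(-7) = 2 - 91 = -89)
sqrt(-30043 + w) = sqrt(-30043 - 89) = sqrt(-30132) = 18*I*sqrt(93)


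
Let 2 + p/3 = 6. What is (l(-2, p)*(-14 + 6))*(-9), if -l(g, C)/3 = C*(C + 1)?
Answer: -33696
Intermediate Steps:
p = 12 (p = -6 + 3*6 = -6 + 18 = 12)
l(g, C) = -3*C*(1 + C) (l(g, C) = -3*C*(C + 1) = -3*C*(1 + C))
(l(-2, p)*(-14 + 6))*(-9) = ((-3*12*(1 + 12))*(-14 + 6))*(-9) = (-3*12*13*(-8))*(-9) = -468*(-8)*(-9) = 3744*(-9) = -33696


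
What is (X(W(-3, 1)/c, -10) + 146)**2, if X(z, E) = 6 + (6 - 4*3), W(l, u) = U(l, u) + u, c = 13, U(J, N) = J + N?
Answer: 21316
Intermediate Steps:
W(l, u) = l + 2*u (W(l, u) = (l + u) + u = l + 2*u)
X(z, E) = 0 (X(z, E) = 6 + (6 - 12) = 6 - 6 = 0)
(X(W(-3, 1)/c, -10) + 146)**2 = (0 + 146)**2 = 146**2 = 21316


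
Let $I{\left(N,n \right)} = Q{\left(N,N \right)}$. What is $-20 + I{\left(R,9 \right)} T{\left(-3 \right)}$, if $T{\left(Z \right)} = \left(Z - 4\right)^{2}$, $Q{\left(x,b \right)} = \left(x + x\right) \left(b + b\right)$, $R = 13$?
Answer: $33104$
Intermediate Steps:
$Q{\left(x,b \right)} = 4 b x$ ($Q{\left(x,b \right)} = 2 x 2 b = 4 b x$)
$I{\left(N,n \right)} = 4 N^{2}$ ($I{\left(N,n \right)} = 4 N N = 4 N^{2}$)
$T{\left(Z \right)} = \left(-4 + Z\right)^{2}$
$-20 + I{\left(R,9 \right)} T{\left(-3 \right)} = -20 + 4 \cdot 13^{2} \left(-4 - 3\right)^{2} = -20 + 4 \cdot 169 \left(-7\right)^{2} = -20 + 676 \cdot 49 = -20 + 33124 = 33104$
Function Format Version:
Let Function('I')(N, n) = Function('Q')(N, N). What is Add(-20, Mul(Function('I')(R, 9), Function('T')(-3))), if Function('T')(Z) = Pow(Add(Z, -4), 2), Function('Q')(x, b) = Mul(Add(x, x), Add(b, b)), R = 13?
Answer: 33104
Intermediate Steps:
Function('Q')(x, b) = Mul(4, b, x) (Function('Q')(x, b) = Mul(Mul(2, x), Mul(2, b)) = Mul(4, b, x))
Function('I')(N, n) = Mul(4, Pow(N, 2)) (Function('I')(N, n) = Mul(4, N, N) = Mul(4, Pow(N, 2)))
Function('T')(Z) = Pow(Add(-4, Z), 2)
Add(-20, Mul(Function('I')(R, 9), Function('T')(-3))) = Add(-20, Mul(Mul(4, Pow(13, 2)), Pow(Add(-4, -3), 2))) = Add(-20, Mul(Mul(4, 169), Pow(-7, 2))) = Add(-20, Mul(676, 49)) = Add(-20, 33124) = 33104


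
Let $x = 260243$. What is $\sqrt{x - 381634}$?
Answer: $i \sqrt{121391} \approx 348.41 i$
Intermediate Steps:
$\sqrt{x - 381634} = \sqrt{260243 - 381634} = \sqrt{-121391} = i \sqrt{121391}$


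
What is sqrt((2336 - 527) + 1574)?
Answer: sqrt(3383) ≈ 58.164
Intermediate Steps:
sqrt((2336 - 527) + 1574) = sqrt(1809 + 1574) = sqrt(3383)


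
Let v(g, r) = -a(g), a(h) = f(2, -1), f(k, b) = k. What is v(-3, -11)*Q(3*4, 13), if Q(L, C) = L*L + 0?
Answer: -288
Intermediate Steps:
a(h) = 2
Q(L, C) = L² (Q(L, C) = L² + 0 = L²)
v(g, r) = -2 (v(g, r) = -1*2 = -2)
v(-3, -11)*Q(3*4, 13) = -2*(3*4)² = -2*12² = -2*144 = -288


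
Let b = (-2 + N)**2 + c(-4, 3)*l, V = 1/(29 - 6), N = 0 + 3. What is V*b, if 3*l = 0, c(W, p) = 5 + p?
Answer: 1/23 ≈ 0.043478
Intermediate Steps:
N = 3
l = 0 (l = (1/3)*0 = 0)
V = 1/23 ≈ 0.043478
b = 1 (b = (-2 + 3)**2 + (5 + 3)*0 = 1**2 + 8*0 = 1 + 0 = 1)
V*b = (1/23)*1 = 1/23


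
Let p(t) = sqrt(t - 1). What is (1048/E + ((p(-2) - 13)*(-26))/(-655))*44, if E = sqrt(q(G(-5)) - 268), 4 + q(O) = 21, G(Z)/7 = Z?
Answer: -14872/655 - 46112*I*sqrt(251)/251 + 1144*I*sqrt(3)/655 ≈ -22.705 - 2907.5*I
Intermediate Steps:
G(Z) = 7*Z
p(t) = sqrt(-1 + t)
q(O) = 17 (q(O) = -4 + 21 = 17)
E = I*sqrt(251) (E = sqrt(17 - 268) = sqrt(-251) = I*sqrt(251) ≈ 15.843*I)
(1048/E + ((p(-2) - 13)*(-26))/(-655))*44 = (1048/((I*sqrt(251))) + ((sqrt(-1 - 2) - 13)*(-26))/(-655))*44 = (1048*(-I*sqrt(251)/251) + ((sqrt(-3) - 13)*(-26))*(-1/655))*44 = (-1048*I*sqrt(251)/251 + ((I*sqrt(3) - 13)*(-26))*(-1/655))*44 = (-1048*I*sqrt(251)/251 + ((-13 + I*sqrt(3))*(-26))*(-1/655))*44 = (-1048*I*sqrt(251)/251 + (338 - 26*I*sqrt(3))*(-1/655))*44 = (-1048*I*sqrt(251)/251 + (-338/655 + 26*I*sqrt(3)/655))*44 = (-338/655 - 1048*I*sqrt(251)/251 + 26*I*sqrt(3)/655)*44 = -14872/655 - 46112*I*sqrt(251)/251 + 1144*I*sqrt(3)/655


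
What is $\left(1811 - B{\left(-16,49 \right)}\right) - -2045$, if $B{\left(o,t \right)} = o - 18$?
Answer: $3890$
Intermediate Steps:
$B{\left(o,t \right)} = -18 + o$
$\left(1811 - B{\left(-16,49 \right)}\right) - -2045 = \left(1811 - \left(-18 - 16\right)\right) - -2045 = \left(1811 - -34\right) + 2045 = \left(1811 + 34\right) + 2045 = 1845 + 2045 = 3890$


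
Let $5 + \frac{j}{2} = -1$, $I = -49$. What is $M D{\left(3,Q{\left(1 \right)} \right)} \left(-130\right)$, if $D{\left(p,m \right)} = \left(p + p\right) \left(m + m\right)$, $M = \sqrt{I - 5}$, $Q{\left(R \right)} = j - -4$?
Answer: $37440 i \sqrt{6} \approx 91709.0 i$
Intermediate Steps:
$j = -12$ ($j = -10 + 2 \left(-1\right) = -10 - 2 = -12$)
$Q{\left(R \right)} = -8$ ($Q{\left(R \right)} = -12 - -4 = -12 + 4 = -8$)
$M = 3 i \sqrt{6}$ ($M = \sqrt{-49 - 5} = \sqrt{-54} = 3 i \sqrt{6} \approx 7.3485 i$)
$D{\left(p,m \right)} = 4 m p$ ($D{\left(p,m \right)} = 2 p 2 m = 4 m p$)
$M D{\left(3,Q{\left(1 \right)} \right)} \left(-130\right) = 3 i \sqrt{6} \cdot 4 \left(-8\right) 3 \left(-130\right) = 3 i \sqrt{6} \left(-96\right) \left(-130\right) = - 288 i \sqrt{6} \left(-130\right) = 37440 i \sqrt{6}$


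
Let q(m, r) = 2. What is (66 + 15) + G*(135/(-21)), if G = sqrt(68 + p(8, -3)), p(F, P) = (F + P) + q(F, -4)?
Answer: 81 - 225*sqrt(3)/7 ≈ 25.327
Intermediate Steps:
p(F, P) = 2 + F + P (p(F, P) = (F + P) + 2 = 2 + F + P)
G = 5*sqrt(3) (G = sqrt(68 + (2 + 8 - 3)) = sqrt(68 + 7) = sqrt(75) = 5*sqrt(3) ≈ 8.6602)
(66 + 15) + G*(135/(-21)) = (66 + 15) + (5*sqrt(3))*(135/(-21)) = 81 + (5*sqrt(3))*(135*(-1/21)) = 81 + (5*sqrt(3))*(-45/7) = 81 - 225*sqrt(3)/7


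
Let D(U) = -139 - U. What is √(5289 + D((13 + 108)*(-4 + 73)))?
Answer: I*√3199 ≈ 56.56*I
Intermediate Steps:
√(5289 + D((13 + 108)*(-4 + 73))) = √(5289 + (-139 - (13 + 108)*(-4 + 73))) = √(5289 + (-139 - 121*69)) = √(5289 + (-139 - 1*8349)) = √(5289 + (-139 - 8349)) = √(5289 - 8488) = √(-3199) = I*√3199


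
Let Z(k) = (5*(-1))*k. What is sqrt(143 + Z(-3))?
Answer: sqrt(158) ≈ 12.570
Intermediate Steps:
Z(k) = -5*k
sqrt(143 + Z(-3)) = sqrt(143 - 5*(-3)) = sqrt(143 + 15) = sqrt(158)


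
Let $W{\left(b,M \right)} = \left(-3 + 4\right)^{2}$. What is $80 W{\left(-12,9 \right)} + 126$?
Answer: $206$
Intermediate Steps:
$W{\left(b,M \right)} = 1$ ($W{\left(b,M \right)} = 1^{2} = 1$)
$80 W{\left(-12,9 \right)} + 126 = 80 \cdot 1 + 126 = 80 + 126 = 206$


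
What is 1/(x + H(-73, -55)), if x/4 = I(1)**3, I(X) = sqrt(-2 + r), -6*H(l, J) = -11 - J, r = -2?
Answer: -33/4850 + 72*I/2425 ≈ -0.0068041 + 0.029691*I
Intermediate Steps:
H(l, J) = 11/6 + J/6 (H(l, J) = -(-11 - J)/6 = 11/6 + J/6)
I(X) = 2*I (I(X) = sqrt(-2 - 2) = sqrt(-4) = 2*I)
x = -32*I (x = 4*(2*I)**3 = 4*(-8*I) = -32*I ≈ -32.0*I)
1/(x + H(-73, -55)) = 1/(-32*I + (11/6 + (1/6)*(-55))) = 1/(-32*I + (11/6 - 55/6)) = 1/(-32*I - 22/3) = 1/(-22/3 - 32*I) = 9*(-22/3 + 32*I)/9700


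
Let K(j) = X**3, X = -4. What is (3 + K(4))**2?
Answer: 3721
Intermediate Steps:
K(j) = -64 (K(j) = (-4)**3 = -64)
(3 + K(4))**2 = (3 - 64)**2 = (-61)**2 = 3721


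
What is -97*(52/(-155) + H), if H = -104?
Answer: 1568684/155 ≈ 10121.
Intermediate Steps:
-97*(52/(-155) + H) = -97*(52/(-155) - 104) = -97*(52*(-1/155) - 104) = -97*(-52/155 - 104) = -97*(-16172/155) = 1568684/155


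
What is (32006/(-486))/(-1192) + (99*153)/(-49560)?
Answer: -37440737/149534910 ≈ -0.25038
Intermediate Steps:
(32006/(-486))/(-1192) + (99*153)/(-49560) = (32006*(-1/486))*(-1/1192) + 15147*(-1/49560) = -16003/243*(-1/1192) - 5049/16520 = 16003/289656 - 5049/16520 = -37440737/149534910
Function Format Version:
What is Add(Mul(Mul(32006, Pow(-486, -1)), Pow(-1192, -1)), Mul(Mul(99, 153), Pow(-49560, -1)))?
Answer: Rational(-37440737, 149534910) ≈ -0.25038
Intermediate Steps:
Add(Mul(Mul(32006, Pow(-486, -1)), Pow(-1192, -1)), Mul(Mul(99, 153), Pow(-49560, -1))) = Add(Mul(Mul(32006, Rational(-1, 486)), Rational(-1, 1192)), Mul(15147, Rational(-1, 49560))) = Add(Mul(Rational(-16003, 243), Rational(-1, 1192)), Rational(-5049, 16520)) = Add(Rational(16003, 289656), Rational(-5049, 16520)) = Rational(-37440737, 149534910)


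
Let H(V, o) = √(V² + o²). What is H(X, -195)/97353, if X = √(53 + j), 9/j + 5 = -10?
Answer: √951935/486765 ≈ 0.0020044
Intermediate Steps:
j = -⅗ (j = 9/(-5 - 10) = 9/(-15) = 9*(-1/15) = -⅗ ≈ -0.60000)
X = √1310/5 (X = √(53 - ⅗) = √(262/5) = √1310/5 ≈ 7.2388)
H(X, -195)/97353 = √((√1310/5)² + (-195)²)/97353 = √(262/5 + 38025)*(1/97353) = √(190387/5)*(1/97353) = (√951935/5)*(1/97353) = √951935/486765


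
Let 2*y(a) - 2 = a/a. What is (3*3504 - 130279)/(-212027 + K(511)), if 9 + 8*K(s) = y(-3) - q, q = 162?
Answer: 1916272/3392771 ≈ 0.56481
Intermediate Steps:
y(a) = 3/2 (y(a) = 1 + (a/a)/2 = 1 + (½)*1 = 1 + ½ = 3/2)
K(s) = -339/16 (K(s) = -9/8 + (3/2 - 1*162)/8 = -9/8 + (3/2 - 162)/8 = -9/8 + (⅛)*(-321/2) = -9/8 - 321/16 = -339/16)
(3*3504 - 130279)/(-212027 + K(511)) = (3*3504 - 130279)/(-212027 - 339/16) = (10512 - 130279)/(-3392771/16) = -119767*(-16/3392771) = 1916272/3392771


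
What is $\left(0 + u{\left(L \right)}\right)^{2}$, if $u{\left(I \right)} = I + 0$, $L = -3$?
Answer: $9$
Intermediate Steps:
$u{\left(I \right)} = I$
$\left(0 + u{\left(L \right)}\right)^{2} = \left(0 - 3\right)^{2} = \left(-3\right)^{2} = 9$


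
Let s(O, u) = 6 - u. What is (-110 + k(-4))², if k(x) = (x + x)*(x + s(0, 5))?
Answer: 7396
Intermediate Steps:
k(x) = 2*x*(1 + x) (k(x) = (x + x)*(x + (6 - 1*5)) = (2*x)*(x + (6 - 5)) = (2*x)*(x + 1) = (2*x)*(1 + x) = 2*x*(1 + x))
(-110 + k(-4))² = (-110 + 2*(-4)*(1 - 4))² = (-110 + 2*(-4)*(-3))² = (-110 + 24)² = (-86)² = 7396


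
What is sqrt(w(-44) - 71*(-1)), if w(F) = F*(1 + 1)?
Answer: I*sqrt(17) ≈ 4.1231*I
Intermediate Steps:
w(F) = 2*F (w(F) = F*2 = 2*F)
sqrt(w(-44) - 71*(-1)) = sqrt(2*(-44) - 71*(-1)) = sqrt(-88 + 71) = sqrt(-17) = I*sqrt(17)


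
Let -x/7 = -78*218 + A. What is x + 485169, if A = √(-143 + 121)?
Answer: 604197 - 7*I*√22 ≈ 6.042e+5 - 32.833*I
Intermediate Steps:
A = I*√22 (A = √(-22) = I*√22 ≈ 4.6904*I)
x = 119028 - 7*I*√22 (x = -7*(-78*218 + I*√22) = -7*(-17004 + I*√22) = 119028 - 7*I*√22 ≈ 1.1903e+5 - 32.833*I)
x + 485169 = (119028 - 7*I*√22) + 485169 = 604197 - 7*I*√22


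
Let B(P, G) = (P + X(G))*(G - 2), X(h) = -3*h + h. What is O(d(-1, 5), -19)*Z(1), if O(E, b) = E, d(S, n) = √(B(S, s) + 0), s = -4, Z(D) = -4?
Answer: -4*I*√42 ≈ -25.923*I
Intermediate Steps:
X(h) = -2*h
B(P, G) = (-2 + G)*(P - 2*G) (B(P, G) = (P - 2*G)*(G - 2) = (P - 2*G)*(-2 + G) = (-2 + G)*(P - 2*G))
d(S, n) = √(-48 - 6*S) (d(S, n) = √((-2*S - 2*(-4)² + 4*(-4) - 4*S) + 0) = √((-2*S - 2*16 - 16 - 4*S) + 0) = √((-2*S - 32 - 16 - 4*S) + 0) = √((-48 - 6*S) + 0) = √(-48 - 6*S))
O(d(-1, 5), -19)*Z(1) = √(-48 - 6*(-1))*(-4) = √(-48 + 6)*(-4) = √(-42)*(-4) = (I*√42)*(-4) = -4*I*√42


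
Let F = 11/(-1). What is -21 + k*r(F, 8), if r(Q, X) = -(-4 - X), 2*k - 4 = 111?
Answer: 669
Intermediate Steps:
k = 115/2 (k = 2 + (½)*111 = 2 + 111/2 = 115/2 ≈ 57.500)
F = -11 (F = 11*(-1) = -11)
r(Q, X) = 4 + X
-21 + k*r(F, 8) = -21 + 115*(4 + 8)/2 = -21 + (115/2)*12 = -21 + 690 = 669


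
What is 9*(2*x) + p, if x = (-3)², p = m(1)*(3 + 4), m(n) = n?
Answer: 169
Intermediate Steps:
p = 7 (p = 1*(3 + 4) = 1*7 = 7)
x = 9
9*(2*x) + p = 9*(2*9) + 7 = 9*18 + 7 = 162 + 7 = 169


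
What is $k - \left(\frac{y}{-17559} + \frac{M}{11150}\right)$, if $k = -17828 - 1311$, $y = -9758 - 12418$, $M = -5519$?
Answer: $- \frac{416359813381}{21753650} \approx -19140.0$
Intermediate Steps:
$y = -22176$
$k = -19139$ ($k = -17828 - 1311 = -19139$)
$k - \left(\frac{y}{-17559} + \frac{M}{11150}\right) = -19139 - \left(- \frac{22176}{-17559} - \frac{5519}{11150}\right) = -19139 - \left(\left(-22176\right) \left(- \frac{1}{17559}\right) - \frac{5519}{11150}\right) = -19139 - \left(\frac{2464}{1951} - \frac{5519}{11150}\right) = -19139 - \frac{16706031}{21753650} = - \frac{416359813381}{21753650}$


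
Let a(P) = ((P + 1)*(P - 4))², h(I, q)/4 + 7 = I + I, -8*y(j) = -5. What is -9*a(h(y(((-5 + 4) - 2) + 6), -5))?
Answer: -3175524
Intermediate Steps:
y(j) = 5/8 (y(j) = -⅛*(-5) = 5/8)
h(I, q) = -28 + 8*I (h(I, q) = -28 + 4*(I + I) = -28 + 4*(2*I) = -28 + 8*I)
a(P) = (1 + P)²*(-4 + P)² (a(P) = ((1 + P)*(-4 + P))² = (1 + P)²*(-4 + P)²)
-9*a(h(y(((-5 + 4) - 2) + 6), -5)) = -9*(1 + (-28 + 8*(5/8)))²*(-4 + (-28 + 8*(5/8)))² = -9*(1 + (-28 + 5))²*(-4 + (-28 + 5))² = -9*(1 - 23)²*(-4 - 23)² = -9*(-22)²*(-27)² = -4356*729 = -9*352836 = -3175524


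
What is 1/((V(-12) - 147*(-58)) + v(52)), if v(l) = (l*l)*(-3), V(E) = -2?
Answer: 1/412 ≈ 0.0024272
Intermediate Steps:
v(l) = -3*l**2 (v(l) = l**2*(-3) = -3*l**2)
1/((V(-12) - 147*(-58)) + v(52)) = 1/((-2 - 147*(-58)) - 3*52**2) = 1/((-2 + 8526) - 3*2704) = 1/(8524 - 8112) = 1/412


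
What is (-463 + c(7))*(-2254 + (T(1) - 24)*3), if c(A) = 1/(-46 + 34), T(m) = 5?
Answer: 12842227/12 ≈ 1.0702e+6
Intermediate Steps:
c(A) = -1/12 (c(A) = 1/(-12) = -1/12)
(-463 + c(7))*(-2254 + (T(1) - 24)*3) = (-463 - 1/12)*(-2254 + (5 - 24)*3) = -5557*(-2254 - 19*3)/12 = -5557*(-2254 - 57)/12 = -5557/12*(-2311) = 12842227/12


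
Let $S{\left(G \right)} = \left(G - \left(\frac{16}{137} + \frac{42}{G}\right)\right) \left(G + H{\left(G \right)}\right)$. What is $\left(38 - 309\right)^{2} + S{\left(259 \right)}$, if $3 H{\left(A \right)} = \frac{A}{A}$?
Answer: $\frac{2137130833}{15207} \approx 1.4054 \cdot 10^{5}$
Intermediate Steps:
$H{\left(A \right)} = \frac{1}{3}$ ($H{\left(A \right)} = \frac{A \frac{1}{A}}{3} = \frac{1}{3} \cdot 1 = \frac{1}{3}$)
$S{\left(G \right)} = \left(\frac{1}{3} + G\right) \left(- \frac{16}{137} + G - \frac{42}{G}\right)$ ($S{\left(G \right)} = \left(G - \left(\frac{16}{137} + \frac{42}{G}\right)\right) \left(G + \frac{1}{3}\right) = \left(G - \left(\frac{16}{137} + \frac{42}{G}\right)\right) \left(\frac{1}{3} + G\right) = \left(- \frac{16}{137} + G - \frac{42}{G}\right) \left(\frac{1}{3} + G\right) = \left(\frac{1}{3} + G\right) \left(- \frac{16}{137} + G - \frac{42}{G}\right)$)
$\left(38 - 309\right)^{2} + S{\left(259 \right)} = \left(38 - 309\right)^{2} + \left(- \frac{17278}{411} + 259^{2} - \frac{14}{259} + \frac{89}{411} \cdot 259\right) = \left(38 - 309\right)^{2} + \left(- \frac{17278}{411} + 67081 - \frac{2}{37} + \frac{23051}{411}\right) = \left(-271\right)^{2} + \frac{1020313546}{15207} = 73441 + \frac{1020313546}{15207} = \frac{2137130833}{15207}$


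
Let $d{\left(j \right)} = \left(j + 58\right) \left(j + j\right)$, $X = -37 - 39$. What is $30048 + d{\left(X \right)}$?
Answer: $32784$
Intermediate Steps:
$X = -76$ ($X = -37 - 39 = -76$)
$d{\left(j \right)} = 2 j \left(58 + j\right)$ ($d{\left(j \right)} = \left(58 + j\right) 2 j = 2 j \left(58 + j\right)$)
$30048 + d{\left(X \right)} = 30048 + 2 \left(-76\right) \left(58 - 76\right) = 30048 + 2 \left(-76\right) \left(-18\right) = 30048 + 2736 = 32784$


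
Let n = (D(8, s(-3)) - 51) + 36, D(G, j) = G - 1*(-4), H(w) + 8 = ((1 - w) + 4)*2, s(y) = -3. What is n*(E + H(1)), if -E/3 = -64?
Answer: -576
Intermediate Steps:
E = 192 (E = -3*(-64) = 192)
H(w) = 2 - 2*w (H(w) = -8 + ((1 - w) + 4)*2 = -8 + (5 - w)*2 = -8 + (10 - 2*w) = 2 - 2*w)
D(G, j) = 4 + G (D(G, j) = G + 4 = 4 + G)
n = -3 (n = ((4 + 8) - 51) + 36 = (12 - 51) + 36 = -39 + 36 = -3)
n*(E + H(1)) = -3*(192 + (2 - 2*1)) = -3*(192 + (2 - 2)) = -3*(192 + 0) = -3*192 = -576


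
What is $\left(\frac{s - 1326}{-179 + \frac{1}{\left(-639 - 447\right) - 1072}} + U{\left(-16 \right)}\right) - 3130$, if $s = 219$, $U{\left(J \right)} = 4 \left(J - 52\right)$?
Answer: $- \frac{437248620}{128761} \approx -3395.8$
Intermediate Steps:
$U{\left(J \right)} = -208 + 4 J$ ($U{\left(J \right)} = 4 \left(-52 + J\right) = -208 + 4 J$)
$\left(\frac{s - 1326}{-179 + \frac{1}{\left(-639 - 447\right) - 1072}} + U{\left(-16 \right)}\right) - 3130 = \left(\frac{219 - 1326}{-179 + \frac{1}{\left(-639 - 447\right) - 1072}} + \left(-208 + 4 \left(-16\right)\right)\right) - 3130 = \left(- \frac{1107}{-179 + \frac{1}{\left(-639 - 447\right) - 1072}} - 272\right) - 3130 = \left(- \frac{1107}{-179 + \frac{1}{-1086 - 1072}} - 272\right) - 3130 = \left(- \frac{1107}{-179 + \frac{1}{-2158}} - 272\right) - 3130 = \left(- \frac{1107}{-179 - \frac{1}{2158}} - 272\right) - 3130 = \left(- \frac{1107}{- \frac{386283}{2158}} - 272\right) - 3130 = \left(\left(-1107\right) \left(- \frac{2158}{386283}\right) - 272\right) - 3130 = \left(\frac{796302}{128761} - 272\right) - 3130 = - \frac{34226690}{128761} - 3130 = - \frac{437248620}{128761}$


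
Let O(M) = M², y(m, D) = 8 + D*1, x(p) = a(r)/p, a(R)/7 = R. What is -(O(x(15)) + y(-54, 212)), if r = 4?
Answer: -50284/225 ≈ -223.48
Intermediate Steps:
a(R) = 7*R
x(p) = 28/p (x(p) = (7*4)/p = 28/p)
y(m, D) = 8 + D
-(O(x(15)) + y(-54, 212)) = -((28/15)² + (8 + 212)) = -((28*(1/15))² + 220) = -((28/15)² + 220) = -(784/225 + 220) = -1*50284/225 = -50284/225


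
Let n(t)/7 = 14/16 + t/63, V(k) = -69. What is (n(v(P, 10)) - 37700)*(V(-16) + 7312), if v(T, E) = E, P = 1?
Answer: -19656625597/72 ≈ -2.7301e+8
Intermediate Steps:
n(t) = 49/8 + t/9 (n(t) = 7*(14/16 + t/63) = 7*(14*(1/16) + t*(1/63)) = 7*(7/8 + t/63) = 49/8 + t/9)
(n(v(P, 10)) - 37700)*(V(-16) + 7312) = ((49/8 + (⅑)*10) - 37700)*(-69 + 7312) = ((49/8 + 10/9) - 37700)*7243 = (521/72 - 37700)*7243 = -2713879/72*7243 = -19656625597/72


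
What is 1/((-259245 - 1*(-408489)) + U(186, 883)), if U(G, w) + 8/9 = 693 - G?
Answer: 9/1347751 ≈ 6.6778e-6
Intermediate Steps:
U(G, w) = 6229/9 - G (U(G, w) = -8/9 + (693 - G) = 6229/9 - G)
1/((-259245 - 1*(-408489)) + U(186, 883)) = 1/((-259245 - 1*(-408489)) + (6229/9 - 1*186)) = 1/((-259245 + 408489) + (6229/9 - 186)) = 1/(149244 + 4555/9) = 1/(1347751/9) = 9/1347751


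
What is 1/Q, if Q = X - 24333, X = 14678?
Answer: -1/9655 ≈ -0.00010357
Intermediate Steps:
Q = -9655 (Q = 14678 - 24333 = -9655)
1/Q = 1/(-9655) = -1/9655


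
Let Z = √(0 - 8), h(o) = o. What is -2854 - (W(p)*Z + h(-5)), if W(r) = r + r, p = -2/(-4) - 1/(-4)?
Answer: -2849 - 3*I*√2 ≈ -2849.0 - 4.2426*I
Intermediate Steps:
Z = 2*I*√2 (Z = √(-8) = 2*I*√2 ≈ 2.8284*I)
p = ¾ (p = -2*(-¼) - 1*(-¼) = ½ + ¼ = ¾ ≈ 0.75000)
W(r) = 2*r
-2854 - (W(p)*Z + h(-5)) = -2854 - ((2*(¾))*(2*I*√2) - 5) = -2854 - (3*(2*I*√2)/2 - 5) = -2854 - (3*I*√2 - 5) = -2854 - (-5 + 3*I*√2) = -2854 + (5 - 3*I*√2) = -2849 - 3*I*√2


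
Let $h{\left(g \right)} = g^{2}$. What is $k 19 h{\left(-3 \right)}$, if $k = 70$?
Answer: $11970$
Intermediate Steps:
$k 19 h{\left(-3 \right)} = 70 \cdot 19 \left(-3\right)^{2} = 1330 \cdot 9 = 11970$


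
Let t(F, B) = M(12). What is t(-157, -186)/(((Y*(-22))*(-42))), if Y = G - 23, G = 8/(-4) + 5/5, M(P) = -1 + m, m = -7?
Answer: 1/2772 ≈ 0.00036075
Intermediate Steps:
M(P) = -8 (M(P) = -1 - 7 = -8)
G = -1 (G = 8*(-¼) + 5*(⅕) = -2 + 1 = -1)
t(F, B) = -8
Y = -24 (Y = -1 - 23 = -24)
t(-157, -186)/(((Y*(-22))*(-42))) = -8/(-24*(-22)*(-42)) = -8/(528*(-42)) = -8/(-22176) = -8*(-1/22176) = 1/2772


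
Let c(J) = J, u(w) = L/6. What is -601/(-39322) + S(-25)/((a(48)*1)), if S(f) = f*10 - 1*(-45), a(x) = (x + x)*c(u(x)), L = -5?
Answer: 810909/314576 ≈ 2.5778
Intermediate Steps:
u(w) = -⅚ (u(w) = -5/6 = -5*⅙ = -⅚)
a(x) = -5*x/3 (a(x) = (x + x)*(-⅚) = (2*x)*(-⅚) = -5*x/3)
S(f) = 45 + 10*f (S(f) = 10*f + 45 = 45 + 10*f)
-601/(-39322) + S(-25)/((a(48)*1)) = -601/(-39322) + (45 + 10*(-25))/((-5/3*48*1)) = -601*(-1/39322) + (45 - 250)/((-80*1)) = 601/39322 - 205/(-80) = 601/39322 - 205*(-1/80) = 601/39322 + 41/16 = 810909/314576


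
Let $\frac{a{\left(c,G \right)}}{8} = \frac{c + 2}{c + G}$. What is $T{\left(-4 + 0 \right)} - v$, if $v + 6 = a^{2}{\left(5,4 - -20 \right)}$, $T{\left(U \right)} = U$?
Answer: $- \frac{1454}{841} \approx -1.7289$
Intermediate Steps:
$a{\left(c,G \right)} = \frac{8 \left(2 + c\right)}{G + c}$ ($a{\left(c,G \right)} = 8 \frac{c + 2}{c + G} = 8 \frac{2 + c}{G + c} = \frac{8 \left(2 + c\right)}{G + c}$)
$v = - \frac{1910}{841}$ ($v = -6 + \left(\frac{8 \left(2 + 5\right)}{\left(4 - -20\right) + 5}\right)^{2} = -6 + \left(8 \frac{1}{\left(4 + 20\right) + 5} \cdot 7\right)^{2} = -6 + \left(8 \frac{1}{24 + 5} \cdot 7\right)^{2} = -6 + \left(8 \cdot \frac{1}{29} \cdot 7\right)^{2} = -6 + \left(\frac{56}{29}\right)^{2} = -6 + \frac{3136}{841} = - \frac{1910}{841} \approx -2.2711$)
$T{\left(-4 + 0 \right)} - v = \left(-4 + 0\right) - - \frac{1910}{841} = -4 + \frac{1910}{841} = - \frac{1454}{841}$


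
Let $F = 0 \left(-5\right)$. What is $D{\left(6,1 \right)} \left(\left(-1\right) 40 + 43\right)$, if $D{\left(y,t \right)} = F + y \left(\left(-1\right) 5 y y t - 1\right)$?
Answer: $-3258$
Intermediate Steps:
$F = 0$
$D{\left(y,t \right)} = y \left(-1 - 5 t y^{2}\right)$ ($D{\left(y,t \right)} = 0 + y \left(\left(-1\right) 5 y y t - 1\right) = 0 + y \left(- 5 y y t - 1\right) = 0 + y \left(- 5 y^{2} t - 1\right) = 0 + y \left(- 5 t y^{2} - 1\right) = 0 + y \left(-1 - 5 t y^{2}\right) = y \left(-1 - 5 t y^{2}\right)$)
$D{\left(6,1 \right)} \left(\left(-1\right) 40 + 43\right) = \left(\left(-1\right) 6 - 5 \cdot 6^{3}\right) \left(\left(-1\right) 40 + 43\right) = \left(-6 - 5 \cdot 216\right) \left(-40 + 43\right) = \left(-6 - 1080\right) 3 = \left(-1086\right) 3 = -3258$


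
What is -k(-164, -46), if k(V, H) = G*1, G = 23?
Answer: -23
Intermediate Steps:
k(V, H) = 23 (k(V, H) = 23*1 = 23)
-k(-164, -46) = -1*23 = -23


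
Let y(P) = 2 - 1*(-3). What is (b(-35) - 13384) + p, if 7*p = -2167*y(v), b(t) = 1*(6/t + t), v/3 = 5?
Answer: -523846/35 ≈ -14967.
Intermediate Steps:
v = 15 (v = 3*5 = 15)
y(P) = 5 (y(P) = 2 + 3 = 5)
b(t) = t + 6/t (b(t) = 1*(t + 6/t) = t + 6/t)
p = -10835/7 (p = (-2167*5)/7 = (⅐)*(-10835) = -10835/7 ≈ -1547.9)
(b(-35) - 13384) + p = ((-35 + 6/(-35)) - 13384) - 10835/7 = ((-35 + 6*(-1/35)) - 13384) - 10835/7 = ((-35 - 6/35) - 13384) - 10835/7 = (-1231/35 - 13384) - 10835/7 = -469671/35 - 10835/7 = -523846/35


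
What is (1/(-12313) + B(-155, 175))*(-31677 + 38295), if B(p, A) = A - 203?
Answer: -2281654770/12313 ≈ -1.8530e+5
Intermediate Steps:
B(p, A) = -203 + A
(1/(-12313) + B(-155, 175))*(-31677 + 38295) = (1/(-12313) + (-203 + 175))*(-31677 + 38295) = (-1/12313 - 28)*6618 = -344765/12313*6618 = -2281654770/12313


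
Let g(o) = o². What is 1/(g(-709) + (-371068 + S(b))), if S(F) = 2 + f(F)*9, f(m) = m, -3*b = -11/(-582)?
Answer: 194/25533299 ≈ 7.5979e-6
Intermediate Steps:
b = -11/1746 (b = -(-11)/(3*(-582)) = -(-11)*(-1)/(3*582) = -⅓*11/582 = -11/1746 ≈ -0.0063001)
S(F) = 2 + 9*F (S(F) = 2 + F*9 = 2 + 9*F)
1/(g(-709) + (-371068 + S(b))) = 1/((-709)² + (-371068 + (2 + 9*(-11/1746)))) = 1/(502681 + (-371068 + (2 - 11/194))) = 1/(502681 + (-371068 + 377/194)) = 1/(502681 - 71986815/194) = 1/(25533299/194) = 194/25533299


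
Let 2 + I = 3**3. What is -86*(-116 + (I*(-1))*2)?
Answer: 14276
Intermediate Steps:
I = 25 (I = -2 + 3**3 = -2 + 27 = 25)
-86*(-116 + (I*(-1))*2) = -86*(-116 + (25*(-1))*2) = -86*(-116 - 25*2) = -86*(-116 - 50) = -86*(-166) = 14276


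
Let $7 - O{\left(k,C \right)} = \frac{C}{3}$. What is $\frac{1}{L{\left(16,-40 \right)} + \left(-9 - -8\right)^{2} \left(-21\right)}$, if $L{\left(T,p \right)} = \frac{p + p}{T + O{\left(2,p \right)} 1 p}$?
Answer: $- \frac{299}{6249} \approx -0.047848$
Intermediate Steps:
$O{\left(k,C \right)} = 7 - \frac{C}{3}$
$L{\left(T,p \right)} = \frac{2 p}{T + p \left(7 - \frac{p}{3}\right)}$ ($L{\left(T,p \right)} = \frac{p + p}{T + \left(7 - \frac{p}{3}\right) 1 p} = \frac{2 p}{T + \left(7 - \frac{p}{3}\right) p} = \frac{2 p}{T + p \left(7 - \frac{p}{3}\right)}$)
$\frac{1}{L{\left(16,-40 \right)} + \left(-9 - -8\right)^{2} \left(-21\right)} = \frac{1}{6 \left(-40\right) \frac{1}{3 \cdot 16 - - 40 \left(-21 - 40\right)} + \left(-9 - -8\right)^{2} \left(-21\right)} = \frac{1}{6 \left(-40\right) \frac{1}{48 - \left(-40\right) \left(-61\right)} + \left(-9 + 8\right)^{2} \left(-21\right)} = \frac{1}{6 \left(-40\right) \frac{1}{48 - 2440} + \left(-1\right)^{2} \left(-21\right)} = \frac{1}{6 \left(-40\right) \frac{1}{-2392} + 1 \left(-21\right)} = \frac{1}{6 \left(-40\right) \left(- \frac{1}{2392}\right) - 21} = \frac{1}{\frac{30}{299} - 21} = \frac{1}{- \frac{6249}{299}} = - \frac{299}{6249}$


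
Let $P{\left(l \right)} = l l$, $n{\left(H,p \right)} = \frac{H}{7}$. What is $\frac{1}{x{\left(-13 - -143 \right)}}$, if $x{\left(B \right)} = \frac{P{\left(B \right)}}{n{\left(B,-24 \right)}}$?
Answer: $\frac{1}{910} \approx 0.0010989$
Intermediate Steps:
$n{\left(H,p \right)} = \frac{H}{7}$ ($n{\left(H,p \right)} = H \frac{1}{7} = \frac{H}{7}$)
$P{\left(l \right)} = l^{2}$
$x{\left(B \right)} = 7 B$ ($x{\left(B \right)} = \frac{B^{2}}{\frac{1}{7} B} = B^{2} \frac{7}{B} = 7 B$)
$\frac{1}{x{\left(-13 - -143 \right)}} = \frac{1}{7 \left(-13 - -143\right)} = \frac{1}{7 \left(-13 + 143\right)} = \frac{1}{7 \cdot 130} = \frac{1}{910}$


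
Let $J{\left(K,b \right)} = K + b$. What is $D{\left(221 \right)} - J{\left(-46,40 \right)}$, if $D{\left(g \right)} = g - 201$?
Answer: $26$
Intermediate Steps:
$D{\left(g \right)} = -201 + g$
$D{\left(221 \right)} - J{\left(-46,40 \right)} = \left(-201 + 221\right) - \left(-46 + 40\right) = 20 - -6 = 20 + 6 = 26$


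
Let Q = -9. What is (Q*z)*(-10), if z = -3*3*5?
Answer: -4050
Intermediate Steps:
z = -45 (z = -9*5 = -45)
(Q*z)*(-10) = -9*(-45)*(-10) = 405*(-10) = -4050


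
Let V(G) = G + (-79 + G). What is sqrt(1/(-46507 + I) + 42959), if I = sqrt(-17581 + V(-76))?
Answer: sqrt(42959 - 1/(46507 - 2*I*sqrt(4453))) ≈ 207.27 - 0.e-10*I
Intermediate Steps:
V(G) = -79 + 2*G
I = 2*I*sqrt(4453) (I = sqrt(-17581 + (-79 + 2*(-76))) = sqrt(-17581 + (-79 - 152)) = sqrt(-17581 - 231) = sqrt(-17812) = 2*I*sqrt(4453) ≈ 133.46*I)
sqrt(1/(-46507 + I) + 42959) = sqrt(1/(-46507 + 2*I*sqrt(4453)) + 42959) = sqrt(42959 + 1/(-46507 + 2*I*sqrt(4453)))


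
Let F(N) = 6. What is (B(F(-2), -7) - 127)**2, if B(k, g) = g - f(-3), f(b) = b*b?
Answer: 20449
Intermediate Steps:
f(b) = b**2
B(k, g) = -9 + g (B(k, g) = g - 1*(-3)**2 = g - 1*9 = g - 9 = -9 + g)
(B(F(-2), -7) - 127)**2 = ((-9 - 7) - 127)**2 = (-16 - 127)**2 = (-143)**2 = 20449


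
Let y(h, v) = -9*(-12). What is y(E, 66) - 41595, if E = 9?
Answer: -41487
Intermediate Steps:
y(h, v) = 108
y(E, 66) - 41595 = 108 - 41595 = -41487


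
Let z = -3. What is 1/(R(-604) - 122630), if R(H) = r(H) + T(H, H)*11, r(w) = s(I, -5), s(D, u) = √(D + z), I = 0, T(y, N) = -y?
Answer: -38662/4484250733 - I*√3/13452752199 ≈ -8.6217e-6 - 1.2875e-10*I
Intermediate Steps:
s(D, u) = √(-3 + D) (s(D, u) = √(D - 3) = √(-3 + D))
r(w) = I*√3 (r(w) = √(-3 + 0) = √(-3) = I*√3)
R(H) = -11*H + I*√3 (R(H) = I*√3 - H*11 = I*√3 - 11*H = -11*H + I*√3)
1/(R(-604) - 122630) = 1/((-11*(-604) + I*√3) - 122630) = 1/((6644 + I*√3) - 122630) = 1/(-115986 + I*√3)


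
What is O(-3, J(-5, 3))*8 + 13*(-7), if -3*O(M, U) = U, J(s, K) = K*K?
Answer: -115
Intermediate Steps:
J(s, K) = K²
O(M, U) = -U/3
O(-3, J(-5, 3))*8 + 13*(-7) = -⅓*3²*8 + 13*(-7) = -⅓*9*8 - 91 = -3*8 - 91 = -24 - 91 = -115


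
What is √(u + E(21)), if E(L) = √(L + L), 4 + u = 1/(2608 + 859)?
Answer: √(-48076889 + 12020089*√42)/3467 ≈ 1.5751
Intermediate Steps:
u = -13867/3467 (u = -4 + 1/(2608 + 859) = -4 + 1/3467 = -13867/3467 ≈ -3.9997)
E(L) = √2*√L (E(L) = √(2*L) = √2*√L)
√(u + E(21)) = √(-13867/3467 + √2*√21) = √(-13867/3467 + √42)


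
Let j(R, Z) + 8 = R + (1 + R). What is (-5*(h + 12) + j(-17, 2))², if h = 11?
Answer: 24336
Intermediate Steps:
j(R, Z) = -7 + 2*R (j(R, Z) = -8 + (R + (1 + R)) = -8 + (1 + 2*R) = -7 + 2*R)
(-5*(h + 12) + j(-17, 2))² = (-5*(11 + 12) + (-7 + 2*(-17)))² = (-5*23 + (-7 - 34))² = (-115 - 41)² = (-156)² = 24336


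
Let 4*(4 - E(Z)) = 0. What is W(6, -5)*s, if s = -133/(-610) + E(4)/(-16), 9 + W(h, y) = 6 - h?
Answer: 351/1220 ≈ 0.28770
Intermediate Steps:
E(Z) = 4 (E(Z) = 4 - 1/4*0 = 4 + 0 = 4)
W(h, y) = -3 - h (W(h, y) = -9 + (6 - h) = -3 - h)
s = -39/1220 (s = -133/(-610) + 4/(-16) = -133*(-1/610) + 4*(-1/16) = 133/610 - 1/4 = -39/1220 ≈ -0.031967)
W(6, -5)*s = (-3 - 1*6)*(-39/1220) = (-3 - 6)*(-39/1220) = -9*(-39/1220) = 351/1220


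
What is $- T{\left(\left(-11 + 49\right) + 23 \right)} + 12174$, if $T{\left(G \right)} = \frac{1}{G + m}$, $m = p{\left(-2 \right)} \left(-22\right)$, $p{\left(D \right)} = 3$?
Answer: $\frac{60871}{5} \approx 12174.0$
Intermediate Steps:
$m = -66$ ($m = 3 \left(-22\right) = -66$)
$T{\left(G \right)} = \frac{1}{-66 + G}$ ($T{\left(G \right)} = \frac{1}{G - 66} = \frac{1}{-66 + G}$)
$- T{\left(\left(-11 + 49\right) + 23 \right)} + 12174 = - \frac{1}{-66 + \left(\left(-11 + 49\right) + 23\right)} + 12174 = - \frac{1}{-66 + \left(38 + 23\right)} + 12174 = - \frac{1}{-66 + 61} + 12174 = - \frac{1}{-5} + 12174 = \left(-1\right) \left(- \frac{1}{5}\right) + 12174 = \frac{1}{5} + 12174 = \frac{60871}{5}$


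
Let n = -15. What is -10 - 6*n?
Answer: 80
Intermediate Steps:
-10 - 6*n = -10 - 6*(-15) = -10 + 90 = 80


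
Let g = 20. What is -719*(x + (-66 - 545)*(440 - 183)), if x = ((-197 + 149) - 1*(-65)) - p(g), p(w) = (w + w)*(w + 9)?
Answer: 113724230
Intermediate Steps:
p(w) = 2*w*(9 + w) (p(w) = (2*w)*(9 + w) = 2*w*(9 + w))
x = -1143 (x = ((-197 + 149) - 1*(-65)) - 2*20*(9 + 20) = (-48 + 65) - 2*20*29 = 17 - 1*1160 = 17 - 1160 = -1143)
-719*(x + (-66 - 545)*(440 - 183)) = -719*(-1143 + (-66 - 545)*(440 - 183)) = -719*(-1143 - 611*257) = -719*(-1143 - 157027) = -719*(-158170) = 113724230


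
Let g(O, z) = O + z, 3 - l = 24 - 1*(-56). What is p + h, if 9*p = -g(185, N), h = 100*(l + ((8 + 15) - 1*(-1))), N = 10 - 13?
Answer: -47882/9 ≈ -5320.2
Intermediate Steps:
N = -3
l = -77 (l = 3 - (24 - 1*(-56)) = 3 - (24 + 56) = 3 - 1*80 = 3 - 80 = -77)
h = -5300 (h = 100*(-77 + ((8 + 15) - 1*(-1))) = 100*(-77 + (23 + 1)) = 100*(-77 + 24) = 100*(-53) = -5300)
p = -182/9 (p = (-(185 - 3))/9 = (-1*182)/9 = (⅑)*(-182) = -182/9 ≈ -20.222)
p + h = -182/9 - 5300 = -47882/9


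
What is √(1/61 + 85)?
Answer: √316346/61 ≈ 9.2204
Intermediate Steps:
√(1/61 + 85) = √(5186/61) = √316346/61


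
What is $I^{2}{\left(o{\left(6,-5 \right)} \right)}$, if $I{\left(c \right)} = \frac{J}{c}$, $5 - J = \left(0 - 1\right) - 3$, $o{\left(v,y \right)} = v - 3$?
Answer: $9$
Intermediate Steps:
$o{\left(v,y \right)} = -3 + v$
$J = 9$ ($J = 5 - \left(\left(0 - 1\right) - 3\right) = 5 - \left(-1 - 3\right) = 5 - -4 = 5 + 4 = 9$)
$I{\left(c \right)} = \frac{9}{c}$
$I^{2}{\left(o{\left(6,-5 \right)} \right)} = \left(\frac{9}{-3 + 6}\right)^{2} = \left(\frac{9}{3}\right)^{2} = \left(9 \cdot \frac{1}{3}\right)^{2} = 3^{2} = 9$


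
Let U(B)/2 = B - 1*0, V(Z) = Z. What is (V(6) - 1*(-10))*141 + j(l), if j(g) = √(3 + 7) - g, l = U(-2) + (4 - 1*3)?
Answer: 2259 + √10 ≈ 2262.2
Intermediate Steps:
U(B) = 2*B (U(B) = 2*(B - 1*0) = 2*(B + 0) = 2*B)
l = -3 (l = 2*(-2) + (4 - 1*3) = -4 + (4 - 3) = -4 + 1 = -3)
j(g) = √10 - g
(V(6) - 1*(-10))*141 + j(l) = (6 - 1*(-10))*141 + (√10 - 1*(-3)) = (6 + 10)*141 + (√10 + 3) = 16*141 + (3 + √10) = 2256 + (3 + √10) = 2259 + √10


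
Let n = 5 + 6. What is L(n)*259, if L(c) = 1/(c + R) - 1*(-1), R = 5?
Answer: 4403/16 ≈ 275.19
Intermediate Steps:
n = 11
L(c) = 1 + 1/(5 + c) (L(c) = 1/(c + 5) - 1*(-1) = 1/(5 + c) + 1 = 1 + 1/(5 + c))
L(n)*259 = ((6 + 11)/(5 + 11))*259 = (17/16)*259 = 4403/16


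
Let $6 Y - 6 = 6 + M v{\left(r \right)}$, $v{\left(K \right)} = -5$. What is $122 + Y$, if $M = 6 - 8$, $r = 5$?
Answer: $\frac{377}{3} \approx 125.67$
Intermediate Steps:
$M = -2$ ($M = 6 - 8 = -2$)
$Y = \frac{11}{3}$ ($Y = 1 + \frac{6 - -10}{6} = 1 + \frac{6 + 10}{6} = 1 + \frac{1}{6} \cdot 16 = 1 + \frac{8}{3} = \frac{11}{3} \approx 3.6667$)
$122 + Y = 122 + \frac{11}{3} = \frac{377}{3}$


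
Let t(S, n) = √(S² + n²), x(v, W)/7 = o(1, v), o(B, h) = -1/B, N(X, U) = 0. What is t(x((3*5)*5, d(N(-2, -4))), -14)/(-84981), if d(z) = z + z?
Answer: -7*√5/84981 ≈ -0.00018419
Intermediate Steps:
d(z) = 2*z
x(v, W) = -7 (x(v, W) = 7*(-1/1) = 7*(-1*1) = 7*(-1) = -7)
t(x((3*5)*5, d(N(-2, -4))), -14)/(-84981) = √((-7)² + (-14)²)/(-84981) = √(49 + 196)*(-1/84981) = √245*(-1/84981) = (7*√5)*(-1/84981) = -7*√5/84981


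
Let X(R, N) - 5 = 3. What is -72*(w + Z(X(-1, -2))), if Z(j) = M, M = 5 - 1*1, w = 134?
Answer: -9936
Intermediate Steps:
X(R, N) = 8 (X(R, N) = 5 + 3 = 8)
M = 4 (M = 5 - 1 = 4)
Z(j) = 4
-72*(w + Z(X(-1, -2))) = -72*(134 + 4) = -72*138 = -9936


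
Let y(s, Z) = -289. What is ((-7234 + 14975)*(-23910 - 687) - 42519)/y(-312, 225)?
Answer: 190447896/289 ≈ 6.5899e+5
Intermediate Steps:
((-7234 + 14975)*(-23910 - 687) - 42519)/y(-312, 225) = ((-7234 + 14975)*(-23910 - 687) - 42519)/(-289) = (7741*(-24597) - 42519)*(-1/289) = (-190405377 - 42519)*(-1/289) = -190447896*(-1/289) = 190447896/289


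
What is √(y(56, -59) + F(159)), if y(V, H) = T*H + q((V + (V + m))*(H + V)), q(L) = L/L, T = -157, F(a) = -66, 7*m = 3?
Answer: 3*√1022 ≈ 95.906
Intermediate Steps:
m = 3/7 (m = (⅐)*3 = 3/7 ≈ 0.42857)
q(L) = 1
y(V, H) = 1 - 157*H (y(V, H) = -157*H + 1 = 1 - 157*H)
√(y(56, -59) + F(159)) = √((1 - 157*(-59)) - 66) = √((1 + 9263) - 66) = √(9264 - 66) = √9198 = 3*√1022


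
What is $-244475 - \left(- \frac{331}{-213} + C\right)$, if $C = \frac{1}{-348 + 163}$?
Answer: $- \frac{9633598397}{39405} \approx -2.4448 \cdot 10^{5}$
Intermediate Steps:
$C = - \frac{1}{185}$ ($C = \frac{1}{-185} = - \frac{1}{185} \approx -0.0054054$)
$-244475 - \left(- \frac{331}{-213} + C\right) = -244475 - \left(- \frac{331}{-213} - \frac{1}{185}\right) = -244475 - \left(\left(-331\right) \left(- \frac{1}{213}\right) - \frac{1}{185}\right) = -244475 - \left(\frac{331}{213} - \frac{1}{185}\right) = -244475 - \frac{61022}{39405} = - \frac{9633598397}{39405}$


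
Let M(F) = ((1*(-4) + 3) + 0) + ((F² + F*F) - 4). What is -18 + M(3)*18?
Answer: 216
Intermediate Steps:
M(F) = -5 + 2*F² (M(F) = ((-4 + 3) + 0) + ((F² + F²) - 4) = (-1 + 0) + (2*F² - 4) = -1 + (-4 + 2*F²) = -5 + 2*F²)
-18 + M(3)*18 = -18 + (-5 + 2*3²)*18 = -18 + (-5 + 2*9)*18 = -18 + (-5 + 18)*18 = -18 + 13*18 = -18 + 234 = 216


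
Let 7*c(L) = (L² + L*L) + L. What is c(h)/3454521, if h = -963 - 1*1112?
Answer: 2869725/8060549 ≈ 0.35602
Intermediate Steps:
h = -2075 (h = -963 - 1112 = -2075)
c(L) = L/7 + 2*L²/7 (c(L) = ((L² + L*L) + L)/7 = ((L² + L²) + L)/7 = (2*L² + L)/7 = (L + 2*L²)/7 = L/7 + 2*L²/7)
c(h)/3454521 = ((⅐)*(-2075)*(1 + 2*(-2075)))/3454521 = ((⅐)*(-2075)*(1 - 4150))*(1/3454521) = ((⅐)*(-2075)*(-4149))*(1/3454521) = (8609175/7)*(1/3454521) = 2869725/8060549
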